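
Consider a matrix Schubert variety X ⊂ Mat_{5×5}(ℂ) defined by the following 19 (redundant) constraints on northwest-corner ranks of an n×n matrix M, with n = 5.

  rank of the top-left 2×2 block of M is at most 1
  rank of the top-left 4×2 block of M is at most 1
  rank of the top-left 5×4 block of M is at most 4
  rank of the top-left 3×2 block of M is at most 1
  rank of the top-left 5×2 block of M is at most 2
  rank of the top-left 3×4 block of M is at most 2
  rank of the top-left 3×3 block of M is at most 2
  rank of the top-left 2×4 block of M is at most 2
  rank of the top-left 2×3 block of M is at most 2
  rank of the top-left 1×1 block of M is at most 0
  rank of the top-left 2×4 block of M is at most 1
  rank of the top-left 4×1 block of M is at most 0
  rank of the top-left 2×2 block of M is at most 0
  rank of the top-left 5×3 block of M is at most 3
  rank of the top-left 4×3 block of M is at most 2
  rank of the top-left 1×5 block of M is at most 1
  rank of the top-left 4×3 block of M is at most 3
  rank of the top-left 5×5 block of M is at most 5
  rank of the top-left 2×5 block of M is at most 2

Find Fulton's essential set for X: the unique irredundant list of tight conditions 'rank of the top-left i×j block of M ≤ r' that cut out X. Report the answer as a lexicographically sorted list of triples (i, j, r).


Propagating the 19 rank bounds to every northwest block:

  i=1: 0 0 1 1 1
  i=2: 0 0 1 1 2
  i=3: 0 1 2 2 3
  i=4: 0 1 2 3 4
  i=5: 1 2 3 4 5

second differences of R give the permutation w = (3, 5, 2, 4, 1).

ℓ(w)=7; the 3 essential cells (i,j,r):

[(2, 2, 0), (2, 4, 1), (4, 1, 0)]


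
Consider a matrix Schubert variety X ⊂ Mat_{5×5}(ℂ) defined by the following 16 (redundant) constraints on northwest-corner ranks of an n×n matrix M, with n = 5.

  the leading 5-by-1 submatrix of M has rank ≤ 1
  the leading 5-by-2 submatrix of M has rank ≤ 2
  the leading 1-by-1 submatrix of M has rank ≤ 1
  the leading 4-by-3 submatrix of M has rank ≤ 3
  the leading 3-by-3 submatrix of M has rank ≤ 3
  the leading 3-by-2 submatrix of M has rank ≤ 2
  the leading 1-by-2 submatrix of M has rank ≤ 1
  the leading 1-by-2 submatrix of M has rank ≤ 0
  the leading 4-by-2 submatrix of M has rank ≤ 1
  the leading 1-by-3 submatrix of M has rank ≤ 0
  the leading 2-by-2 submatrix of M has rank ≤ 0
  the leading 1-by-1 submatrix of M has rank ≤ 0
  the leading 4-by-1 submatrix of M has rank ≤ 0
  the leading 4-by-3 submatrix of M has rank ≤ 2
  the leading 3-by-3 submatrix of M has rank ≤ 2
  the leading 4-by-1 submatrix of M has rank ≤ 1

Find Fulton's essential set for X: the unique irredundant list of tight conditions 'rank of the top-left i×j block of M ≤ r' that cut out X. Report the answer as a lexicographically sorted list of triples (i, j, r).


Propagating the 16 rank bounds to every northwest block:

  R[1]: 0, 0, 0, 1, 1
  R[2]: 0, 0, 1, 2, 2
  R[3]: 0, 1, 2, 3, 3
  R[4]: 0, 1, 2, 3, 4
  R[5]: 1, 2, 3, 4, 5

reading off 1-entries of Δ²R: w = (4, 3, 2, 5, 1).

|D(w)|=7, |Ess(w)|=3:

[(1, 3, 0), (2, 2, 0), (4, 1, 0)]


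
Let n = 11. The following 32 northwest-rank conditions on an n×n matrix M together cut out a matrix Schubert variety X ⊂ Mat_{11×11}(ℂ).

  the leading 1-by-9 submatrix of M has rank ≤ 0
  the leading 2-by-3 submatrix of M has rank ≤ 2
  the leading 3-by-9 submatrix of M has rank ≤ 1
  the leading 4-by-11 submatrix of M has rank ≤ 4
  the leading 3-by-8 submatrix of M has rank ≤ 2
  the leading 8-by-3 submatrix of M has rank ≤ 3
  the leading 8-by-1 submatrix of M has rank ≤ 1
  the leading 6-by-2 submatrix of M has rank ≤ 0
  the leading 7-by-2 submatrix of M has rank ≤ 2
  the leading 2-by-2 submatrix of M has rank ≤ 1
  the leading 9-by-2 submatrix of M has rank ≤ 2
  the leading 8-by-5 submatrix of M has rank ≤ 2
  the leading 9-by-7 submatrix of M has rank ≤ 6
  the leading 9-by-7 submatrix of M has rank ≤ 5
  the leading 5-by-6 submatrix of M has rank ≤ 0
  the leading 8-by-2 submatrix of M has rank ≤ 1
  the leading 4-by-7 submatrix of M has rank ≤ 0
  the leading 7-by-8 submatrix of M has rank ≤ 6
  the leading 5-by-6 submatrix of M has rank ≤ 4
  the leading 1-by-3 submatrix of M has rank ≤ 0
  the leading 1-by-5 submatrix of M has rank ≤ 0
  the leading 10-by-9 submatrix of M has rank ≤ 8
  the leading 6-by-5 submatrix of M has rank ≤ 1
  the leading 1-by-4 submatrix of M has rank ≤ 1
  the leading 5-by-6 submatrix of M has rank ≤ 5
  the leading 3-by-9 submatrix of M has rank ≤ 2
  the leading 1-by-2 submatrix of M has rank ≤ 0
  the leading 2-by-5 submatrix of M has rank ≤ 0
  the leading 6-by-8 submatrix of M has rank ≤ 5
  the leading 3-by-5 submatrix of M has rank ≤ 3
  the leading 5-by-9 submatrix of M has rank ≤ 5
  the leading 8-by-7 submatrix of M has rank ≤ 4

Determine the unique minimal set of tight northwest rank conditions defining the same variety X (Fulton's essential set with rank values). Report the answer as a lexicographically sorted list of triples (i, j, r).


Rank table r_w(11×11) implied by the 32 constraints:

  i=1: 0, 0, 0, 0, 0, 0, 0, 0, 0, 1, 1
  i=2: 0, 0, 0, 0, 0, 0, 0, 1, 1, 2, 2
  i=3: 0, 0, 0, 0, 0, 0, 0, 1, 1, 2, 3
  i=4: 0, 0, 0, 0, 0, 0, 0, 1, 2, 3, 4
  i=5: 0, 0, 0, 0, 0, 0, 1, 2, 3, 4, 5
  i=6: 0, 0, 1, 1, 1, 1, 2, 3, 4, 5, 6
  i=7: 1, 1, 2, 2, 2, 2, 3, 4, 5, 6, 7
  i=8: 1, 1, 2, 2, 2, 3, 4, 5, 6, 7, 8
  i=9: 1, 2, 3, 3, 3, 4, 5, 6, 7, 8, 9
  i=10: 1, 2, 3, 4, 4, 5, 6, 7, 8, 9, 10
  i=11: 1, 2, 3, 4, 5, 6, 7, 8, 9, 10, 11

giving w = (10, 8, 11, 9, 7, 3, 1, 6, 2, 4, 5) via Δ²R.

Rothe diagram D(w) (42 cells), 7 SE-corners (essential conditions):

[(1, 9, 0), (3, 9, 1), (4, 7, 0), (5, 6, 0), (6, 2, 0), (8, 2, 1), (8, 5, 2)]


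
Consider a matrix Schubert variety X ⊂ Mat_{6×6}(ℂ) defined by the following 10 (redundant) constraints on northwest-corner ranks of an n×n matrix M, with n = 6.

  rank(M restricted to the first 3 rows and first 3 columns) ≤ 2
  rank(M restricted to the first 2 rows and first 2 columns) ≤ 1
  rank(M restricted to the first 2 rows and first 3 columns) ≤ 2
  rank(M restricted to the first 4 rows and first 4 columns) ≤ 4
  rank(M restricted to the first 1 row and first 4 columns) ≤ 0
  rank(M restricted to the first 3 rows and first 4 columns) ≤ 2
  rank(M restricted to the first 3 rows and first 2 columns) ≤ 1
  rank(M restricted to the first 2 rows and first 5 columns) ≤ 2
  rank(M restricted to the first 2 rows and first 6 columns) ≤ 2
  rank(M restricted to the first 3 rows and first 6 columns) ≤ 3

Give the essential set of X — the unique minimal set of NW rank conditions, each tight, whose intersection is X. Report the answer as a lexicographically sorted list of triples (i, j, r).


Recovering R(i,j) via the rank-extension bound from the 10 conditions:

  R[1]: 0 | 0 | 0 | 0 | 1 | 1
  R[2]: 1 | 1 | 1 | 1 | 2 | 2
  R[3]: 1 | 1 | 2 | 2 | 3 | 3
  R[4]: 1 | 2 | 3 | 3 | 4 | 4
  R[5]: 1 | 2 | 3 | 4 | 5 | 5
  R[6]: 1 | 2 | 3 | 4 | 5 | 6

so w = (5, 1, 3, 2, 4, 6).

ℓ(w)=5; the 2 essential cells (i,j,r):

[(1, 4, 0), (3, 2, 1)]


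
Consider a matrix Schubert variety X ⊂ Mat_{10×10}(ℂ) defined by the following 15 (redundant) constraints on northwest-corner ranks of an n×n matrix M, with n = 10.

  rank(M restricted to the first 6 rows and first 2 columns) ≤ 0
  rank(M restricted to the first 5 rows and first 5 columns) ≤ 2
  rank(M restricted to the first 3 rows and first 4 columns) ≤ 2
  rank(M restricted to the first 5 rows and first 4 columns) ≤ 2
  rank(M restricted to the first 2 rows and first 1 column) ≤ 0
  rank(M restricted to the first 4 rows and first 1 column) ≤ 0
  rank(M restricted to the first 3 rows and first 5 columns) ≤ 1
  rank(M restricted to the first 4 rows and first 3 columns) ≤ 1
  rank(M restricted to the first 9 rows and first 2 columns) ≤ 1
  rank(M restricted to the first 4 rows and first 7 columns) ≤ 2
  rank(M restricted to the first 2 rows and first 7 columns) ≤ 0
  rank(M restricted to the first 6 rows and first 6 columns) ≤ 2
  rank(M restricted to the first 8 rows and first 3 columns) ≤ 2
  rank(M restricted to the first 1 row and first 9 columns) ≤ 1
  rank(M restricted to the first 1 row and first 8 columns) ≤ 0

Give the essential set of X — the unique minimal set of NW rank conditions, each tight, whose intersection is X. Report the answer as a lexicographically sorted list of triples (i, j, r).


Reconstructing r_w from the 15 given conditions:

  R[1]: 0 | 0 | 0 | 0 | 0 | 0 | 0 | 0 | 1 | 1
  R[2]: 0 | 0 | 0 | 0 | 0 | 0 | 0 | 1 | 2 | 2
  R[3]: 0 | 0 | 1 | 1 | 1 | 1 | 1 | 2 | 3 | 3
  R[4]: 0 | 0 | 1 | 2 | 2 | 2 | 2 | 3 | 4 | 4
  R[5]: 0 | 0 | 1 | 2 | 2 | 2 | 3 | 4 | 5 | 5
  R[6]: 0 | 0 | 1 | 2 | 2 | 2 | 3 | 4 | 5 | 6
  R[7]: 1 | 1 | 2 | 3 | 3 | 3 | 4 | 5 | 6 | 7
  R[8]: 1 | 1 | 2 | 3 | 4 | 4 | 5 | 6 | 7 | 8
  R[9]: 1 | 1 | 2 | 3 | 4 | 5 | 6 | 7 | 8 | 9
  R[10]: 1 | 2 | 3 | 4 | 5 | 6 | 7 | 8 | 9 | 10

second differences of R give the permutation w = (9, 8, 3, 4, 7, 10, 1, 5, 6, 2).

|D(w)|=29, |Ess(w)|=5:

[(1, 8, 0), (2, 7, 0), (6, 2, 0), (6, 6, 2), (9, 2, 1)]


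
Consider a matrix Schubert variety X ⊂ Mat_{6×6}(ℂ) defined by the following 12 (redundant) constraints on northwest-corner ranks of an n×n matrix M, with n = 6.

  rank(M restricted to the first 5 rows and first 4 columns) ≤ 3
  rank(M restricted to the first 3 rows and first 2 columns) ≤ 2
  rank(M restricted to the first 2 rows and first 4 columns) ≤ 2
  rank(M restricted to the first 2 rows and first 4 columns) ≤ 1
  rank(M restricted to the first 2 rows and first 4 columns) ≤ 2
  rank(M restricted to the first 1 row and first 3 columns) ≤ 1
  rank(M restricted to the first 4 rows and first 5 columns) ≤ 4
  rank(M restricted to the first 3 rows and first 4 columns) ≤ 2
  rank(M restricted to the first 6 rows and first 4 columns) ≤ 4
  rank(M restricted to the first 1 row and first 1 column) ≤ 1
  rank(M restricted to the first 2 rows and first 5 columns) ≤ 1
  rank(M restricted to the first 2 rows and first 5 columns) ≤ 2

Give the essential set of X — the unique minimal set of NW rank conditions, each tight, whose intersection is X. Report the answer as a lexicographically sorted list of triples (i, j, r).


Recovering R(i,j) via the rank-extension bound from the 12 conditions:

  R[1]: 1, 1, 1, 1, 1, 1
  R[2]: 1, 1, 1, 1, 1, 2
  R[3]: 1, 2, 2, 2, 2, 3
  R[4]: 1, 2, 3, 3, 3, 4
  R[5]: 1, 2, 3, 3, 4, 5
  R[6]: 1, 2, 3, 4, 5, 6

second differences of R give the permutation w = (1, 6, 2, 3, 5, 4).

D(w) has 5 cells with 2 SE-corners; essential set:

[(2, 5, 1), (5, 4, 3)]


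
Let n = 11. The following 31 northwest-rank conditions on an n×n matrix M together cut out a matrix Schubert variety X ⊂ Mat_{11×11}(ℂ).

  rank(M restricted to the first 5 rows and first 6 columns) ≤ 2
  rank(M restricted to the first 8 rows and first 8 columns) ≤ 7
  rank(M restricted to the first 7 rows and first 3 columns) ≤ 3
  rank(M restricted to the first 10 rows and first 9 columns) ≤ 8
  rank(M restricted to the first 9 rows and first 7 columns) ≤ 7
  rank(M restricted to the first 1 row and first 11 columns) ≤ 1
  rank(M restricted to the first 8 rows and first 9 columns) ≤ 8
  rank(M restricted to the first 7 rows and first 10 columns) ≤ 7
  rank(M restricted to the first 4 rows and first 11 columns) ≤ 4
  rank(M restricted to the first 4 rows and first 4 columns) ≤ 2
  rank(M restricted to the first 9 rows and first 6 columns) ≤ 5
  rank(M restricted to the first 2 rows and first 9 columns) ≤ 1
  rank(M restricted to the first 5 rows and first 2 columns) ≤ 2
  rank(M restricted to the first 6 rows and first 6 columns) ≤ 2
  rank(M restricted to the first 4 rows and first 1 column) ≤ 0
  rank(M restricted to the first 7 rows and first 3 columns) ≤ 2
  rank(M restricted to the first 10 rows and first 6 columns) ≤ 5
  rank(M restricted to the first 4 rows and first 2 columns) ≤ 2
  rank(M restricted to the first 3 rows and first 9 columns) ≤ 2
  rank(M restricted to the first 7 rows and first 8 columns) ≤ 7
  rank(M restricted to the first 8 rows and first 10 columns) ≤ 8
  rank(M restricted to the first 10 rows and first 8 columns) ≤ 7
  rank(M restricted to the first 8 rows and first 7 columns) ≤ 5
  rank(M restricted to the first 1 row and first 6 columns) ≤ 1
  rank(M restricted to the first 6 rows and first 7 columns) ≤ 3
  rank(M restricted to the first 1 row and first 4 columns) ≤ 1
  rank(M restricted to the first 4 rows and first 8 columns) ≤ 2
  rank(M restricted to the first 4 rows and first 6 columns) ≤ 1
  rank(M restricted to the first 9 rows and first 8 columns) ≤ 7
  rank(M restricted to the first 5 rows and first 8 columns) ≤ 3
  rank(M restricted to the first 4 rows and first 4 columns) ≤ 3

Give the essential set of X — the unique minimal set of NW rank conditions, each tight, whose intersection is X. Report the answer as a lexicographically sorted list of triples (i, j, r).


The tightest implied rank at each (i,j), from the 31 conditions:

  0, 1, 1, 1, 1, 1, 1, 1, 1, 1, 1
  0, 1, 1, 1, 1, 1, 1, 1, 1, 2, 2
  0, 1, 1, 1, 1, 1, 2, 2, 2, 3, 3
  0, 1, 1, 1, 1, 1, 2, 2, 3, 4, 4
  1, 2, 2, 2, 2, 2, 3, 3, 4, 5, 5
  1, 2, 2, 2, 2, 2, 3, 4, 5, 6, 6
  1, 2, 2, 3, 3, 3, 4, 5, 6, 7, 7
  1, 2, 3, 4, 4, 4, 5, 6, 7, 8, 8
  1, 2, 3, 4, 5, 5, 6, 7, 8, 9, 9
  1, 2, 3, 4, 5, 5, 6, 7, 8, 9, 10
  1, 2, 3, 4, 5, 6, 7, 8, 9, 10, 11

reading off 1-entries of Δ²R: w = (2, 10, 7, 9, 1, 8, 4, 3, 5, 11, 6).

D(w) has 26 cells with 7 SE-corners; essential set:

[(2, 9, 1), (4, 1, 0), (4, 6, 1), (4, 8, 2), (6, 6, 2), (7, 3, 2), (10, 6, 5)]


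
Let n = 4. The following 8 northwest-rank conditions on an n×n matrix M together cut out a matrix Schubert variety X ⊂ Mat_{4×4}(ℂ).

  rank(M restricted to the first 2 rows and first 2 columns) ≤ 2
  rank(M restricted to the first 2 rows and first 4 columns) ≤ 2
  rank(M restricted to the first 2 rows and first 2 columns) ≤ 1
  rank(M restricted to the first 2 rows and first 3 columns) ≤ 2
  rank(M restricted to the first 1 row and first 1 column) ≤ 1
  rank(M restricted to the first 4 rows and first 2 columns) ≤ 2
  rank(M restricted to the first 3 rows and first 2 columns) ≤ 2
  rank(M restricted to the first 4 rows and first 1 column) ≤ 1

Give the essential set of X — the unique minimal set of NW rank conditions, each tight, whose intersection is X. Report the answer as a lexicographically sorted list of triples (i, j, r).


Reconstructing r_w from the 8 given conditions:

  R[1]: 1 1 1 1
  R[2]: 1 1 2 2
  R[3]: 1 2 3 3
  R[4]: 1 2 3 4

second differences of R give the permutation w = (1, 3, 2, 4).

Rothe diagram D(w) (1 cell), 1 SE-corner (essential condition):

[(2, 2, 1)]


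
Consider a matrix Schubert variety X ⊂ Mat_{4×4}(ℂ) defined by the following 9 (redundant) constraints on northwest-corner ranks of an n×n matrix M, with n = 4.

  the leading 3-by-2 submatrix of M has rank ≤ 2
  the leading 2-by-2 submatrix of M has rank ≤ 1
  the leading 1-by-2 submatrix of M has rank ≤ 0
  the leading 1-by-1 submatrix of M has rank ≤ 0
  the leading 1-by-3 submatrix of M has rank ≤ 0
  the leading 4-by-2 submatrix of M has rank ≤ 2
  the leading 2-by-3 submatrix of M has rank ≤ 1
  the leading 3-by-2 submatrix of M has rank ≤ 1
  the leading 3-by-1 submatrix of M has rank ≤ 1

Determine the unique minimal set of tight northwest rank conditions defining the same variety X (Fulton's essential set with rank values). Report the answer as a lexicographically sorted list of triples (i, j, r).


Computing R[i][j] = min implied NW-rank bound (n=4, 9 conditions):

  0 | 0 | 0 | 1
  1 | 1 | 1 | 2
  1 | 1 | 2 | 3
  1 | 2 | 3 | 4

hence w(1..4) = (4, 1, 3, 2).

Fulton essential set (2 of the 4 Rothe cells):

[(1, 3, 0), (3, 2, 1)]


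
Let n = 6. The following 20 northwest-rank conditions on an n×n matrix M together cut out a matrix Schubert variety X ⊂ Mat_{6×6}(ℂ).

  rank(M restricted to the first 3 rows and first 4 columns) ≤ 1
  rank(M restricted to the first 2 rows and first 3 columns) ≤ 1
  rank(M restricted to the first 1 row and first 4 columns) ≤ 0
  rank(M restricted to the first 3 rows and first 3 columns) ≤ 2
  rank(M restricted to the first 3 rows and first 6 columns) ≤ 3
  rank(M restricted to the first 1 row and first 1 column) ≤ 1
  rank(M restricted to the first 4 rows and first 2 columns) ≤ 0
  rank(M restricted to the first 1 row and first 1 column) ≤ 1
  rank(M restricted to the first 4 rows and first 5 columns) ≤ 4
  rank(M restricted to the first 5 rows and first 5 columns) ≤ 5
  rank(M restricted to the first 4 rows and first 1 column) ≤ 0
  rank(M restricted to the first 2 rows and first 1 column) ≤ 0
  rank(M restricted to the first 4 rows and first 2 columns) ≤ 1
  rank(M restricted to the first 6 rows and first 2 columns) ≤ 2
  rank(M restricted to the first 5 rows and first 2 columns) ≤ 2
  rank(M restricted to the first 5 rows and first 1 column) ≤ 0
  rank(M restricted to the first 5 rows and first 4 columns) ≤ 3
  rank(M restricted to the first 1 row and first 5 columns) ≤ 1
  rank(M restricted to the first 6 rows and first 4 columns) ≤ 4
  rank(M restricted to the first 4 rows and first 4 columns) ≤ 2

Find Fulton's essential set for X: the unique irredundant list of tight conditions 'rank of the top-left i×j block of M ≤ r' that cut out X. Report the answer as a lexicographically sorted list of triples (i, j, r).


Computing R[i][j] = min implied NW-rank bound (n=6, 20 conditions):

  0, 0, 0, 0, 1, 1
  0, 0, 1, 1, 2, 2
  0, 0, 1, 1, 2, 3
  0, 0, 1, 2, 3, 4
  0, 1, 2, 3, 4, 5
  1, 2, 3, 4, 5, 6

second differences of R give the permutation w = (5, 3, 6, 4, 2, 1).

D(w) has 12 cells with 4 SE-corners; essential set:

[(1, 4, 0), (3, 4, 1), (4, 2, 0), (5, 1, 0)]


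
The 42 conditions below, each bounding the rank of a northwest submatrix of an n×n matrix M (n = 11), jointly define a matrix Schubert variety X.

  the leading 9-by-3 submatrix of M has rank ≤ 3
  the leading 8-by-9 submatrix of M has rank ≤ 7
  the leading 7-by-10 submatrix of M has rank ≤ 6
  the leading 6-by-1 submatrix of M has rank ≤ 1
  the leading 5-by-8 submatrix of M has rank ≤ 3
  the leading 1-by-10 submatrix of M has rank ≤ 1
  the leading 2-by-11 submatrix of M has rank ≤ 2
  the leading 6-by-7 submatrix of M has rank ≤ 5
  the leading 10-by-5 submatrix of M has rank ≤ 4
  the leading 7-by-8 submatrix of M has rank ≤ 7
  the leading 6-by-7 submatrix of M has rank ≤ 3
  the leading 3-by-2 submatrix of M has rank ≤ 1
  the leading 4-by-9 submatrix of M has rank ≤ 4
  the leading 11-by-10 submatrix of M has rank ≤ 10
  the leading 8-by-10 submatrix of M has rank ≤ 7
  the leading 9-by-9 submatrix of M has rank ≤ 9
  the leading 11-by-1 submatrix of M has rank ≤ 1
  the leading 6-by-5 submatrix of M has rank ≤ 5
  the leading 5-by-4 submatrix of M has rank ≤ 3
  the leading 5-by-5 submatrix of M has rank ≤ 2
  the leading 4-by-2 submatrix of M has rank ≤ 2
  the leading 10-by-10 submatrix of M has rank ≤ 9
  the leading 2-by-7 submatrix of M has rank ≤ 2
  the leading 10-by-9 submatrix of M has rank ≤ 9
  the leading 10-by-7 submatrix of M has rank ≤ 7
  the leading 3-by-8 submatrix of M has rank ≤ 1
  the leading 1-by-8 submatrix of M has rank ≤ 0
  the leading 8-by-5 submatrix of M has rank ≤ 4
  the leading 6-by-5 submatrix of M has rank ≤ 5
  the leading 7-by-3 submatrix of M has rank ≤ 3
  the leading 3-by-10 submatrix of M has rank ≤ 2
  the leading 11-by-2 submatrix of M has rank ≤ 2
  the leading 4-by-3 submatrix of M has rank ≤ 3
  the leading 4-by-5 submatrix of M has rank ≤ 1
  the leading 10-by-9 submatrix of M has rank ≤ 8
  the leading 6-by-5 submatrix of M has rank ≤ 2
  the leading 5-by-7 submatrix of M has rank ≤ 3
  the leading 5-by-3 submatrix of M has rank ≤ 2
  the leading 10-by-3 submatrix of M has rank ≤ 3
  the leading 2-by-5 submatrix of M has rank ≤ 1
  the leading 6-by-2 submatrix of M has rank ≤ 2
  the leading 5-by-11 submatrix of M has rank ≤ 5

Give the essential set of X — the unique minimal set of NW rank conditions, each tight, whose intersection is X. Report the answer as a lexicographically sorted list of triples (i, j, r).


Reconstructing r_w from the 42 given conditions:

  i=1: 0 | 0 | 0 | 0 | 0 | 0 | 0 | 0 | 1 | 1 | 1
  i=2: 1 | 1 | 1 | 1 | 1 | 1 | 1 | 1 | 2 | 2 | 2
  i=3: 1 | 1 | 1 | 1 | 1 | 1 | 1 | 1 | 2 | 2 | 3
  i=4: 1 | 1 | 1 | 1 | 1 | 2 | 2 | 2 | 3 | 3 | 4
  i=5: 1 | 2 | 2 | 2 | 2 | 3 | 3 | 3 | 4 | 4 | 5
  i=6: 1 | 2 | 2 | 2 | 2 | 3 | 3 | 4 | 5 | 5 | 6
  i=7: 1 | 2 | 3 | 3 | 3 | 4 | 4 | 5 | 6 | 6 | 7
  i=8: 1 | 2 | 3 | 4 | 4 | 5 | 5 | 6 | 7 | 7 | 8
  i=9: 1 | 2 | 3 | 4 | 4 | 5 | 6 | 7 | 8 | 8 | 9
  i=10: 1 | 2 | 3 | 4 | 4 | 5 | 6 | 7 | 8 | 9 | 10
  i=11: 1 | 2 | 3 | 4 | 5 | 6 | 7 | 8 | 9 | 10 | 11

the unique w with this rank table is (9, 1, 11, 6, 2, 8, 3, 4, 7, 10, 5).

D(w) has 26 cells with 7 SE-corners; essential set:

[(1, 8, 0), (3, 8, 1), (3, 10, 2), (4, 5, 1), (6, 5, 2), (6, 7, 3), (10, 5, 4)]


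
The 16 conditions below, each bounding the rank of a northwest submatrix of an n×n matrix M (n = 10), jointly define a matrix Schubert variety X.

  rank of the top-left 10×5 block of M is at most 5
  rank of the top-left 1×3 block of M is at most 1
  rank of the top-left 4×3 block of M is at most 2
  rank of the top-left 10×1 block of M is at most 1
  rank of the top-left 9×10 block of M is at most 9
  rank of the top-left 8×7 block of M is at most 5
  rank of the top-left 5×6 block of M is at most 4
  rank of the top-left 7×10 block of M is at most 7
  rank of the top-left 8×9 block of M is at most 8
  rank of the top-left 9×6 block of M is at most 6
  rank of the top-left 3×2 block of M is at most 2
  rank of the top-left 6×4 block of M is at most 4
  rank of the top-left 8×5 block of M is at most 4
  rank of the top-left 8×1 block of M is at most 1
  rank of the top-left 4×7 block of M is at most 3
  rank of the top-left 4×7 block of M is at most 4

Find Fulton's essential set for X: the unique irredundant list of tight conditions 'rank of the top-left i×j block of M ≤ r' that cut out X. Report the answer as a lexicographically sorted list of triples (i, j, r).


Rank table r_w(10×10) implied by the 16 constraints:

  R[1]: 1  1  1  1  1  1  1  1  1  1
  R[2]: 1  2  2  2  2  2  2  2  2  2
  R[3]: 1  2  2  3  3  3  3  3  3  3
  R[4]: 1  2  2  3  3  3  3  4  4  4
  R[5]: 1  2  3  4  4  4  4  5  5  5
  R[6]: 1  2  3  4  4  5  5  6  6  6
  R[7]: 1  2  3  4  4  5  5  6  7  7
  R[8]: 1  2  3  4  4  5  5  6  7  8
  R[9]: 1  2  3  4  5  6  6  7  8  9
  R[10]: 1  2  3  4  5  6  7  8  9  10

second differences of R give the permutation w = (1, 2, 4, 8, 3, 6, 9, 10, 5, 7).

Fulton essential set (4 of the 10 Rothe cells):

[(4, 3, 2), (4, 7, 3), (8, 5, 4), (8, 7, 5)]


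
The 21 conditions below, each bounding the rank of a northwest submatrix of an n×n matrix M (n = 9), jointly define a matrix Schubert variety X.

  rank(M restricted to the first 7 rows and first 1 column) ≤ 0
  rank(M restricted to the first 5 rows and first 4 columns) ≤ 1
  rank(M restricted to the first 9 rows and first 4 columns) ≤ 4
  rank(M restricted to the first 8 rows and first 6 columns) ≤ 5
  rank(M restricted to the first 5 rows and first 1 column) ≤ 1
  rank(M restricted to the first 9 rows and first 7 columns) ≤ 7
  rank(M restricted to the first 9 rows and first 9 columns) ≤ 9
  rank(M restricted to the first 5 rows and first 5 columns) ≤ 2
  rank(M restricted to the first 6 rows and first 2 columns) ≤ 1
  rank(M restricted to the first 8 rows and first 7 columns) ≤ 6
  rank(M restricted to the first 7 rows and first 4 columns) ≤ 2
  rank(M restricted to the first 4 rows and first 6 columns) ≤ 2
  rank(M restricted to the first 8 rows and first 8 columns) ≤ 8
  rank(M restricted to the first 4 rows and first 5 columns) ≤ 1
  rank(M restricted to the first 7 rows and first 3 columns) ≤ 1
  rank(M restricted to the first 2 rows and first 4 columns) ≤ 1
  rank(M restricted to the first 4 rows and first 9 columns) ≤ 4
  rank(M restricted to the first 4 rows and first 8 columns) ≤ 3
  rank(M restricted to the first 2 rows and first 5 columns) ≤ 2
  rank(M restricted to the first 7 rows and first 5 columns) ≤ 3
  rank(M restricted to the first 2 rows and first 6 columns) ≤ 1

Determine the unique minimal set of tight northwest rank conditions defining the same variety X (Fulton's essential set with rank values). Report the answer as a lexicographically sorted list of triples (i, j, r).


Reconstructing r_w from the 21 given conditions:

  R[1]: 0, 1, 1, 1, 1, 1, 1, 1, 1
  R[2]: 0, 1, 1, 1, 1, 1, 2, 2, 2
  R[3]: 0, 1, 1, 1, 1, 2, 3, 3, 3
  R[4]: 0, 1, 1, 1, 1, 2, 3, 3, 4
  R[5]: 0, 1, 1, 1, 2, 3, 4, 4, 5
  R[6]: 0, 1, 1, 2, 3, 4, 5, 5, 6
  R[7]: 0, 1, 1, 2, 3, 4, 5, 6, 7
  R[8]: 1, 2, 2, 3, 4, 5, 6, 7, 8
  R[9]: 1, 2, 3, 4, 5, 6, 7, 8, 9

giving w = (2, 7, 6, 9, 5, 4, 8, 1, 3) via Δ²R.

6 SE-corners of the 22-cell Rothe diagram give Ess(w):

[(2, 6, 1), (4, 5, 1), (4, 8, 3), (5, 4, 1), (7, 1, 0), (7, 3, 1)]


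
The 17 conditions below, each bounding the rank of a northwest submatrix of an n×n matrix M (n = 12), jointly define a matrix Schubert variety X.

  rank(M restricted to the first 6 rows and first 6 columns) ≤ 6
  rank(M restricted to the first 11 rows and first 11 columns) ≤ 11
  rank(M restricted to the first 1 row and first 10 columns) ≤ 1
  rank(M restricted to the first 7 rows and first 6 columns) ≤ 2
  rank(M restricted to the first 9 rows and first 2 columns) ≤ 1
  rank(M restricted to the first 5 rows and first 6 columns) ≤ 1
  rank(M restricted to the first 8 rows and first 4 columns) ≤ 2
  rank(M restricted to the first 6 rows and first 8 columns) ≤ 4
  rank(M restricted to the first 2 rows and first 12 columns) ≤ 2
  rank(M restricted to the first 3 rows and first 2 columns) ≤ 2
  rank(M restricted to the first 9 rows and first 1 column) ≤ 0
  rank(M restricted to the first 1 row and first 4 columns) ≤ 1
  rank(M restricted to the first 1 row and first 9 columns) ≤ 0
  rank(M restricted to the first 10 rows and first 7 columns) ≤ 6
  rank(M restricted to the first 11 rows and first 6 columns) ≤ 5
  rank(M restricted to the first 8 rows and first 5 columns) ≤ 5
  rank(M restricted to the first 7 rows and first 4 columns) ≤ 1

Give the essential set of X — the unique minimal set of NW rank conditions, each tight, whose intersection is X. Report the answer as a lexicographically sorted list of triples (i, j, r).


The tightest implied rank at each (i,j), from the 17 conditions:

  R[1]: 0 | 0 | 0 | 0 | 0 | 0 | 0 | 0 | 0 | 1 | 1 | 1
  R[2]: 0 | 1 | 1 | 1 | 1 | 1 | 1 | 1 | 1 | 2 | 2 | 2
  R[3]: 0 | 1 | 1 | 1 | 1 | 1 | 2 | 2 | 2 | 3 | 3 | 3
  R[4]: 0 | 1 | 1 | 1 | 1 | 1 | 2 | 3 | 3 | 4 | 4 | 4
  R[5]: 0 | 1 | 1 | 1 | 1 | 1 | 2 | 3 | 4 | 5 | 5 | 5
  R[6]: 0 | 1 | 1 | 1 | 2 | 2 | 3 | 4 | 5 | 6 | 6 | 6
  R[7]: 0 | 1 | 1 | 1 | 2 | 2 | 3 | 4 | 5 | 6 | 7 | 7
  R[8]: 0 | 1 | 2 | 2 | 3 | 3 | 4 | 5 | 6 | 7 | 8 | 8
  R[9]: 0 | 1 | 2 | 3 | 4 | 4 | 5 | 6 | 7 | 8 | 9 | 9
  R[10]: 1 | 2 | 3 | 4 | 5 | 5 | 6 | 7 | 8 | 9 | 10 | 10
  R[11]: 1 | 2 | 3 | 4 | 5 | 5 | 6 | 7 | 8 | 9 | 10 | 11
  R[12]: 1 | 2 | 3 | 4 | 5 | 6 | 7 | 8 | 9 | 10 | 11 | 12

reading off 1-entries of Δ²R: w = (10, 2, 7, 8, 9, 5, 11, 3, 4, 1, 12, 6).

ℓ(w)=35; the 6 essential cells (i,j,r):

[(1, 9, 0), (5, 6, 1), (7, 4, 1), (7, 6, 2), (9, 1, 0), (11, 6, 5)]


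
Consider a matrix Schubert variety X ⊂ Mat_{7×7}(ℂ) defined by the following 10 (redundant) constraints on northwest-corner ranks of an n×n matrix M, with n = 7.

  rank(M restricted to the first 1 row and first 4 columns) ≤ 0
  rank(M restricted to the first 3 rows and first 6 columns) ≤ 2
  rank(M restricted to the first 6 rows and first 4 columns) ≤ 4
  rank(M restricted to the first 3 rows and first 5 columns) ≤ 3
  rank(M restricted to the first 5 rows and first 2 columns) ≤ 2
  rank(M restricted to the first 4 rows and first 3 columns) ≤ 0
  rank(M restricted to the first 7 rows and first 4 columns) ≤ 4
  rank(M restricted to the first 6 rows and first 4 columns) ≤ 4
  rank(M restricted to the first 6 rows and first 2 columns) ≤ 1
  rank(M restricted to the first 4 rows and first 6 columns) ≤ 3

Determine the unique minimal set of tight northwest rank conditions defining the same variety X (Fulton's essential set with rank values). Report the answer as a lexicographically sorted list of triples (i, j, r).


Recovering R(i,j) via the rank-extension bound from the 10 conditions:

  0 | 0 | 0 | 0 | 1 | 1 | 1
  0 | 0 | 0 | 1 | 2 | 2 | 2
  0 | 0 | 0 | 1 | 2 | 2 | 3
  0 | 0 | 0 | 1 | 2 | 3 | 4
  1 | 1 | 1 | 2 | 3 | 4 | 5
  1 | 1 | 2 | 3 | 4 | 5 | 6
  1 | 2 | 3 | 4 | 5 | 6 | 7

so w = (5, 4, 7, 6, 1, 3, 2).

Rothe diagram D(w) (15 cells), 4 SE-corners (essential conditions):

[(1, 4, 0), (3, 6, 2), (4, 3, 0), (6, 2, 1)]


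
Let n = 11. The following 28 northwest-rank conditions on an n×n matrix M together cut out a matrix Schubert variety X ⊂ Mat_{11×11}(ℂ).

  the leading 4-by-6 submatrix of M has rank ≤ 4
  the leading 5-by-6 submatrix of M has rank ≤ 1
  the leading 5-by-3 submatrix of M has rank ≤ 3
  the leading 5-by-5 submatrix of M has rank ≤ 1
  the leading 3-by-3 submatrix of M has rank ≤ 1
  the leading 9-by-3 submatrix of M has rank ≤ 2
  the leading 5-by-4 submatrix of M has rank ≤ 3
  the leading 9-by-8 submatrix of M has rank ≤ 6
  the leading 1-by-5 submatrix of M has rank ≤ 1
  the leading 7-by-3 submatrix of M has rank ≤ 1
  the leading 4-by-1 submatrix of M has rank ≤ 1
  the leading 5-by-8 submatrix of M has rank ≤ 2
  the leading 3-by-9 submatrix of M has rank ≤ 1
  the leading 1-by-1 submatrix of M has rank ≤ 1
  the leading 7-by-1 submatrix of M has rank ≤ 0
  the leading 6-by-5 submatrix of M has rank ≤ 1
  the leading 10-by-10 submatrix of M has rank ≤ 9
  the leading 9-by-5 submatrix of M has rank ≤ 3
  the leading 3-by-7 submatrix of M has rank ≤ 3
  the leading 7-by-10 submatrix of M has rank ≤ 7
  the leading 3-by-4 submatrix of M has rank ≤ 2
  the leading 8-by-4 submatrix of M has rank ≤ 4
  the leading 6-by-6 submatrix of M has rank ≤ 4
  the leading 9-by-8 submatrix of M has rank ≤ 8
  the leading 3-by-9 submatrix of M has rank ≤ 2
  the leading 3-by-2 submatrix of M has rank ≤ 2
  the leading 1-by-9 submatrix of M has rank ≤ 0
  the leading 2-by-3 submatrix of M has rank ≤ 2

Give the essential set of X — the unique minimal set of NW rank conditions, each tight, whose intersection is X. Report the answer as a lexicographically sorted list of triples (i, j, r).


Recovering R(i,j) via the rank-extension bound from the 28 conditions:

  row 1: 0  0  0  0  0  0  0  0  0  1  1
  row 2: 0  1  1  1  1  1  1  1  1  2  2
  row 3: 0  1  1  1  1  1  1  1  1  2  3
  row 4: 0  1  1  1  1  1  2  2  2  3  4
  row 5: 0  1  1  1  1  1  2  2  3  4  5
  row 6: 0  1  1  1  1  2  3  3  4  5  6
  row 7: 0  1  1  2  2  3  4  4  5  6  7
  row 8: 1  2  2  3  3  4  5  5  6  7  8
  row 9: 1  2  2  3  3  4  5  6  7  8  9
  row 10: 1  2  3  4  4  5  6  7  8  9  10
  row 11: 1  2  3  4  5  6  7  8  9  10  11

so w = (10, 2, 11, 7, 9, 6, 4, 1, 8, 3, 5).

ℓ(w)=37; the 9 essential cells (i,j,r):

[(1, 9, 0), (3, 9, 1), (5, 6, 1), (5, 8, 2), (6, 5, 1), (7, 1, 0), (7, 3, 1), (9, 3, 2), (9, 5, 3)]


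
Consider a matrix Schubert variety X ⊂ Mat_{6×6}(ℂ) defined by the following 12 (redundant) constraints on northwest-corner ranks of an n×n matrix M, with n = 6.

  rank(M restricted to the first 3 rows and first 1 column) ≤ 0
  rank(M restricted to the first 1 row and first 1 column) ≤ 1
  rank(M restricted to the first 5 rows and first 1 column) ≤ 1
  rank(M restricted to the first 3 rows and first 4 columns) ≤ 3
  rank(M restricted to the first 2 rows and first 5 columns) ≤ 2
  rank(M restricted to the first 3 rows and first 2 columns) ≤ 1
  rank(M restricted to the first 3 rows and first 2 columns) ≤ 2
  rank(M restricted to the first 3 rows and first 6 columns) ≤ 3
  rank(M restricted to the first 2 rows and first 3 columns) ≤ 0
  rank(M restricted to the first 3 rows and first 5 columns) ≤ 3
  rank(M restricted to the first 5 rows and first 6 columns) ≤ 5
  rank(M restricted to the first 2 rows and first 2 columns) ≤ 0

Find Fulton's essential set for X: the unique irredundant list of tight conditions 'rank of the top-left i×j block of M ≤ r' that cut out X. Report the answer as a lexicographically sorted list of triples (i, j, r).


Computing R[i][j] = min implied NW-rank bound (n=6, 12 conditions):

  i=1: 0  0  0  1  1  1
  i=2: 0  0  0  1  2  2
  i=3: 0  1  1  2  3  3
  i=4: 1  2  2  3  4  4
  i=5: 1  2  3  4  5  5
  i=6: 1  2  3  4  5  6

second differences of R give the permutation w = (4, 5, 2, 1, 3, 6).

|D(w)|=7, |Ess(w)|=2:

[(2, 3, 0), (3, 1, 0)]


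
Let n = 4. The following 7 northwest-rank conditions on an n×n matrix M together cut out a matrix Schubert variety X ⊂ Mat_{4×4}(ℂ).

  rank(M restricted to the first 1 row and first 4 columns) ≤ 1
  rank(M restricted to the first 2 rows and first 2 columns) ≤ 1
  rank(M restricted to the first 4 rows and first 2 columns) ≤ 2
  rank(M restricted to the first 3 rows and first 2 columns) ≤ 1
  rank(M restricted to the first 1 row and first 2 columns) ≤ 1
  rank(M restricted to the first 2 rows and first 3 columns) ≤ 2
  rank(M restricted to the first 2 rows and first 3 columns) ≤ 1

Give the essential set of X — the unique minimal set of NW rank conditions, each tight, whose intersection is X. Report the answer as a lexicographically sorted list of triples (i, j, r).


Recovering R(i,j) via the rank-extension bound from the 7 conditions:

  row 1: 1 | 1 | 1 | 1
  row 2: 1 | 1 | 1 | 2
  row 3: 1 | 1 | 2 | 3
  row 4: 1 | 2 | 3 | 4

hence w(1..4) = (1, 4, 3, 2).

Rothe diagram D(w) (3 cells), 2 SE-corners (essential conditions):

[(2, 3, 1), (3, 2, 1)]


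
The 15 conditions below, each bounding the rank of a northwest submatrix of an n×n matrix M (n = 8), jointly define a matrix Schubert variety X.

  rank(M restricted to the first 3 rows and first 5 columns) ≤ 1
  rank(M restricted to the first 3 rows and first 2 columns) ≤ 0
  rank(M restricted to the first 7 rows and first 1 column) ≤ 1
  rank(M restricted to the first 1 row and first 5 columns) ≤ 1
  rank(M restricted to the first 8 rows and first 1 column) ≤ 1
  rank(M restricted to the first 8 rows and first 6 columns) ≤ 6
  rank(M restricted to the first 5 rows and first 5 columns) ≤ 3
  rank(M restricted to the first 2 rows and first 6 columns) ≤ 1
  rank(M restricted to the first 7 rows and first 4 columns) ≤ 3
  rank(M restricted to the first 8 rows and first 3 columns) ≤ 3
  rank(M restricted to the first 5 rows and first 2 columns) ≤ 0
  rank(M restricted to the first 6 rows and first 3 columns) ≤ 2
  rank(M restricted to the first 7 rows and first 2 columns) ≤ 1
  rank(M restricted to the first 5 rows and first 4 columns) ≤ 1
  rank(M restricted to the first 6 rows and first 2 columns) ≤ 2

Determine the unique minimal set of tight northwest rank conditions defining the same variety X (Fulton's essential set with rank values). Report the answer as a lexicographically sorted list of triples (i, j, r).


Reconstructing r_w from the 15 given conditions:

  R[1]: 0, 0, 1, 1, 1, 1, 1, 1
  R[2]: 0, 0, 1, 1, 1, 1, 2, 2
  R[3]: 0, 0, 1, 1, 1, 2, 3, 3
  R[4]: 0, 0, 1, 1, 2, 3, 4, 4
  R[5]: 0, 0, 1, 1, 2, 3, 4, 5
  R[6]: 1, 1, 2, 2, 3, 4, 5, 6
  R[7]: 1, 1, 2, 3, 4, 5, 6, 7
  R[8]: 1, 2, 3, 4, 5, 6, 7, 8

the unique w with this rank table is (3, 7, 6, 5, 8, 1, 4, 2).

D(w) has 18 cells with 5 SE-corners; essential set:

[(2, 6, 1), (3, 5, 1), (5, 2, 0), (5, 4, 1), (7, 2, 1)]


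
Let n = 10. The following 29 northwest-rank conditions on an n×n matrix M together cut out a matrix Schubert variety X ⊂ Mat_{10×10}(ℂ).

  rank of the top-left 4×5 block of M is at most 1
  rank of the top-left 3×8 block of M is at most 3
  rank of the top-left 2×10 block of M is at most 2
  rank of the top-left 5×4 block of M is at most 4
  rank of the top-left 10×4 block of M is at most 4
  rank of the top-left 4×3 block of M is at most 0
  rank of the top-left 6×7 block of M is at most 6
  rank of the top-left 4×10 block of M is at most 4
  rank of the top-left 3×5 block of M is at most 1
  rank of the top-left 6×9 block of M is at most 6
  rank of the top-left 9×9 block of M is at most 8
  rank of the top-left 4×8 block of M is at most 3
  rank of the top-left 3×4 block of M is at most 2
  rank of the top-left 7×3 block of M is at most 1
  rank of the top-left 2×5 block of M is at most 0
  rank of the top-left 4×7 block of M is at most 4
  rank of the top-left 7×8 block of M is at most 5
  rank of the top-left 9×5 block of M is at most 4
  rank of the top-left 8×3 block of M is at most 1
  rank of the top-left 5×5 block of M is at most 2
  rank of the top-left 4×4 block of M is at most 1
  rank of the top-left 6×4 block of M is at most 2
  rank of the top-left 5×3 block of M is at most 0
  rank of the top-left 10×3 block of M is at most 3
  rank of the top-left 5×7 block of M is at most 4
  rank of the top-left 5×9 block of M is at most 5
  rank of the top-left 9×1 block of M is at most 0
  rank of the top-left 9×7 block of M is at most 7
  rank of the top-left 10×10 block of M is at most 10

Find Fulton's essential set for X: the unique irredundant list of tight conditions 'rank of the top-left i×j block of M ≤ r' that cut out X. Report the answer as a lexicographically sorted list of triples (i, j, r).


Rank table r_w(10×10) implied by the 29 constraints:

  i=1: 0  0  0  0  0  1  1  1  1  1
  i=2: 0  0  0  0  0  1  2  2  2  2
  i=3: 0  0  0  1  1  2  3  3  3  3
  i=4: 0  0  0  1  1  2  3  3  4  4
  i=5: 0  0  0  1  2  3  4  4  5  5
  i=6: 0  1  1  2  3  4  5  5  6  6
  i=7: 0  1  1  2  3  4  5  5  6  7
  i=8: 0  1  1  2  3  4  5  6  7  8
  i=9: 0  1  2  3  4  5  6  7  8  9
  i=10: 1  2  3  4  5  6  7  8  9  10

the unique w with this rank table is (6, 7, 4, 9, 5, 2, 10, 8, 3, 1).

Fulton essential set (7 of the 28 Rothe cells):

[(2, 5, 0), (4, 5, 1), (4, 8, 3), (5, 3, 0), (7, 8, 5), (8, 3, 1), (9, 1, 0)]


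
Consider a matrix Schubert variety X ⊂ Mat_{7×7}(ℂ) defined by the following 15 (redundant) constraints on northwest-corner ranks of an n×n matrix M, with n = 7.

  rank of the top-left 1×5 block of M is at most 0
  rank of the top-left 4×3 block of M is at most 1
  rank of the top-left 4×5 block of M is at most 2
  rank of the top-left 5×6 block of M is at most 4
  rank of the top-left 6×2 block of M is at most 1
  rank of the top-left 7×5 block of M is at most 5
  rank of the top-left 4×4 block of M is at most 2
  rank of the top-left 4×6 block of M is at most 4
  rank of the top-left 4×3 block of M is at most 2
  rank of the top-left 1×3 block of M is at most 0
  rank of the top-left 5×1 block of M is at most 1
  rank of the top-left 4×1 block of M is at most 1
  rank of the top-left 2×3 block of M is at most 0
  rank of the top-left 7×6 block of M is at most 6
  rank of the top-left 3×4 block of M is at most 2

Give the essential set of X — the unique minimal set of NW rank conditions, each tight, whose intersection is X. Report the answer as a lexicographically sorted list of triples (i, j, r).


The tightest implied rank at each (i,j), from the 15 conditions:

  row 1: 0, 0, 0, 0, 0, 1, 1
  row 2: 0, 0, 0, 1, 1, 2, 2
  row 3: 1, 1, 1, 2, 2, 3, 3
  row 4: 1, 1, 1, 2, 2, 3, 4
  row 5: 1, 1, 2, 3, 3, 4, 5
  row 6: 1, 1, 2, 3, 4, 5, 6
  row 7: 1, 2, 3, 4, 5, 6, 7

the unique w with this rank table is (6, 4, 1, 7, 3, 5, 2).

Rothe diagram D(w) (13 cells), 5 SE-corners (essential conditions):

[(1, 5, 0), (2, 3, 0), (4, 3, 1), (4, 5, 2), (6, 2, 1)]


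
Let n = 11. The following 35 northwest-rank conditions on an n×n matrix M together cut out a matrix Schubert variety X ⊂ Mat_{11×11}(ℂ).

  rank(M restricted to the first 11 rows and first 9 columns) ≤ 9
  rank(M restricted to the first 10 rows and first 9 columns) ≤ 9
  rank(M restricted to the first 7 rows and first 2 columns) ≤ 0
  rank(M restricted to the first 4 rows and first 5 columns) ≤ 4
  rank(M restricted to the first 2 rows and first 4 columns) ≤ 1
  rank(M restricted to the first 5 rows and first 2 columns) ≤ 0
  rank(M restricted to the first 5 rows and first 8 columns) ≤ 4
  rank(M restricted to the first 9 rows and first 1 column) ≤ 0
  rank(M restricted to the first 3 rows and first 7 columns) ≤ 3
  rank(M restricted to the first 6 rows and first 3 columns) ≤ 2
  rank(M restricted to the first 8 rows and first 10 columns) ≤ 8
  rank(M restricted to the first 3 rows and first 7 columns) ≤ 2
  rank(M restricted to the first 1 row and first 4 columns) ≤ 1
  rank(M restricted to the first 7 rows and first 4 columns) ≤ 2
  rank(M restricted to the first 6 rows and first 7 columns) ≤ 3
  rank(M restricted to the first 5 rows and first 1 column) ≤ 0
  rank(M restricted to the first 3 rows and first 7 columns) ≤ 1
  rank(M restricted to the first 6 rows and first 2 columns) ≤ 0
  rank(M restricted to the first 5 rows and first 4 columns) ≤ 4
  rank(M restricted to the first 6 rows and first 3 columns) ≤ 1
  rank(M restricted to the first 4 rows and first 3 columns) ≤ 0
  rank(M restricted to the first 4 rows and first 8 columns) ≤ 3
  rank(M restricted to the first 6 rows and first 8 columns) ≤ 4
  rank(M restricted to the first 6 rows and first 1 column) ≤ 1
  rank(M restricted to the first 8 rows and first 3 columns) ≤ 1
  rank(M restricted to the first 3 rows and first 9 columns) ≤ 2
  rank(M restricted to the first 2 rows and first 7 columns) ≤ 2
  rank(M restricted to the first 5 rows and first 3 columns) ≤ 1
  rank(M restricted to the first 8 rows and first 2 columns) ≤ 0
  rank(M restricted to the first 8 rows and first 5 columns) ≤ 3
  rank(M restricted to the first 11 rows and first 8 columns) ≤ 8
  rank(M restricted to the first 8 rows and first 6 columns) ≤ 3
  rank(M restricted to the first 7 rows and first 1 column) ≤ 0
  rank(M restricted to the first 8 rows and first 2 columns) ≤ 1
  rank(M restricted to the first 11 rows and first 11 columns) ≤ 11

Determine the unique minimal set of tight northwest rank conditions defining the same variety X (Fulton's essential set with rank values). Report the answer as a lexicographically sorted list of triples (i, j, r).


Rank table r_w(11×11) implied by the 35 constraints:

  row 1: 0  0  0  1  1  1  1  1  1  1  1
  row 2: 0  0  0  1  1  1  1  2  2  2  2
  row 3: 0  0  0  1  1  1  1  2  2  3  3
  row 4: 0  0  0  1  2  2  2  3  3  4  4
  row 5: 0  0  1  2  3  3  3  4  4  5  5
  row 6: 0  0  1  2  3  3  3  4  5  6  6
  row 7: 0  0  1  2  3  3  4  5  6  7  7
  row 8: 0  0  1  2  3  3  4  5  6  7  8
  row 9: 0  1  2  3  4  4  5  6  7  8  9
  row 10: 1  2  3  4  5  5  6  7  8  9  10
  row 11: 1  2  3  4  5  6  7  8  9  10  11

the unique w with this rank table is (4, 8, 10, 5, 3, 9, 7, 11, 2, 1, 6).

|D(w)|=32, |Ess(w)|=7:

[(3, 7, 1), (3, 9, 2), (4, 3, 0), (6, 7, 3), (8, 2, 0), (8, 6, 3), (9, 1, 0)]
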